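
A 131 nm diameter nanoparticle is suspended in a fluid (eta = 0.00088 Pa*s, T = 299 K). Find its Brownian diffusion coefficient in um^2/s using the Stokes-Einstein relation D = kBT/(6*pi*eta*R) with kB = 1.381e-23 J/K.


Radius R = 131/2 = 65.5 nm = 6.55e-08 m
D = kB*T / (6*pi*eta*R)
D = 1.381e-23 * 299 / (6 * pi * 0.00088 * 6.55e-08)
D = 3.80049e-12 m^2/s = 3.8 um^2/s

3.8


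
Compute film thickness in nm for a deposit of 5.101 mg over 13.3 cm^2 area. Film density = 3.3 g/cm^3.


Convert: m = 5.101 mg = 5.1010e-06 kg, A = 13.3 cm^2 = 1.3300e-03 m^2, rho = 3.3 g/cm^3 = 3300 kg/m^3
t = m / (A * rho)
t = 5.1010e-06 / (1.3300e-03 * 3300)
t = 1.1622e-06 m = 1162.2 nm

1162.2


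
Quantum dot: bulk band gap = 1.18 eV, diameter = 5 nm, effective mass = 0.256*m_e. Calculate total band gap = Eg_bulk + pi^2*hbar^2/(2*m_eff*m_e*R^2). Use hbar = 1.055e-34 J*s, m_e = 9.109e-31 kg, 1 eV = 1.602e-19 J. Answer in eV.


Radius R = 5/2 nm = 2.5e-09 m
Confinement energy dE = pi^2 * hbar^2 / (2 * m_eff * m_e * R^2)
dE = pi^2 * (1.055e-34)^2 / (2 * 0.256 * 9.109e-31 * (2.5e-09)^2) J, divided by 1.602e-19 J/eV
dE = 0.2352 eV
Total band gap = E_g(bulk) + dE = 1.18 + 0.2352 = 1.4152 eV

1.4152


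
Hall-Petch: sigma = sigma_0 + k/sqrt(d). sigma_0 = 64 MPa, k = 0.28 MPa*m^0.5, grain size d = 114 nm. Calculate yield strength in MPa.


d = 114 nm = 1.14e-07 m
sqrt(d) = 0.0003376389
Hall-Petch contribution = k / sqrt(d) = 0.28 / 0.0003376389 = 829.3 MPa
sigma = sigma_0 + k/sqrt(d) = 64 + 829.3 = 893.3 MPa

893.3


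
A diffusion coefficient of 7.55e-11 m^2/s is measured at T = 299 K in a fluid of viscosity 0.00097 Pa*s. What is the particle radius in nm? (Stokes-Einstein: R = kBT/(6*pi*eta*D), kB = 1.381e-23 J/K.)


Stokes-Einstein: R = kB*T / (6*pi*eta*D)
R = 1.381e-23 * 299 / (6 * pi * 0.00097 * 7.55e-11)
R = 2.9912e-09 m = 2.99 nm

2.99


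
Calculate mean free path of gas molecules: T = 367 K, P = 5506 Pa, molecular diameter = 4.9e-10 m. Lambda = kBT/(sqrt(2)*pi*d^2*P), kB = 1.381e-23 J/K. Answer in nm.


Mean free path: lambda = kB*T / (sqrt(2) * pi * d^2 * P)
lambda = 1.381e-23 * 367 / (sqrt(2) * pi * (4.9e-10)^2 * 5506)
lambda = 8.62912e-07 m
lambda = 862.91 nm

862.91


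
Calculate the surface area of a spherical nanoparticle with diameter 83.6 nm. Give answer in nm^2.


Radius r = 83.6/2 = 41.8 nm
Surface area SA = 4 * pi * r^2
SA = 4 * pi * (41.8)^2
SA = 21956.47 nm^2

21956.47


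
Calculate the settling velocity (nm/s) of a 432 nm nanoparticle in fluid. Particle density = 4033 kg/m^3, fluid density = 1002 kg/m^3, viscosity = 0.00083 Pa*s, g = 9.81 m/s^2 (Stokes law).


Radius R = 432/2 nm = 2.16e-07 m
Density difference = 4033 - 1002 = 3031 kg/m^3
v = 2 * R^2 * (rho_p - rho_f) * g / (9 * eta)
v = 2 * (2.16e-07)^2 * 3031 * 9.81 / (9 * 0.00083)
v = 3.71426e-07 m/s = 371.4256 nm/s

371.4256


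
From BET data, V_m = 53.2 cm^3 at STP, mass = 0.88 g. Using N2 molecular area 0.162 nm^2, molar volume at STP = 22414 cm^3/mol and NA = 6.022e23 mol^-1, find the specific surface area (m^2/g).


Number of moles in monolayer = V_m / 22414 = 53.2 / 22414 = 0.00237352
Number of molecules = moles * NA = 0.00237352 * 6.022e23
SA = molecules * sigma / mass
SA = (53.2 / 22414) * 6.022e23 * 0.162e-18 / 0.88
SA = 263.1 m^2/g

263.1


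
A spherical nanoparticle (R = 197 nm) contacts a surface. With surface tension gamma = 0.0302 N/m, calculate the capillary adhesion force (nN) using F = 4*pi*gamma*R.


Convert radius: R = 197 nm = 1.97e-07 m
F = 4 * pi * gamma * R
F = 4 * pi * 0.0302 * 1.97e-07
F = 7.47624e-08 N = 74.7624 nN

74.7624


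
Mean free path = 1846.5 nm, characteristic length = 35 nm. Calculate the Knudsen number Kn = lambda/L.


Knudsen number Kn = lambda / L
Kn = 1846.5 / 35
Kn = 52.7571

52.7571


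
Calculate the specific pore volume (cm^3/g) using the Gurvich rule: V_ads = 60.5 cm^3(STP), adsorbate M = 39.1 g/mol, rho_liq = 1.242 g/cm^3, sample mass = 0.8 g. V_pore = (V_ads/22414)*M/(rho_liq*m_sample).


Moles adsorbed n = V_ads / 22414 = 60.5 / 22414 = 2.699206e-03 mol
Liquid volume V_liq = n * M / rho_liq = 2.699206e-03 * 39.1 / 1.242 = 0.08497 cm^3
Specific pore volume V_pore = V_liq / m_sample = 0.08497 / 0.8
V_pore = 0.1062 cm^3/g

0.1062


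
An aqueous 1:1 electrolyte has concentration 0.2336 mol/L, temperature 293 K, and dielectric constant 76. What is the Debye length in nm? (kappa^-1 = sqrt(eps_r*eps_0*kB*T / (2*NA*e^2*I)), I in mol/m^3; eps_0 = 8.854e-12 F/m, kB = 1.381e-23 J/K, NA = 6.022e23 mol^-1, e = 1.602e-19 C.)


Ionic strength I = 0.2336 * 1^2 * 1000 = 233.6 mol/m^3
kappa^-1 = sqrt(76 * 8.854e-12 * 1.381e-23 * 293 / (2 * 6.022e23 * (1.602e-19)^2 * 233.6))
kappa^-1 = 0.614 nm

0.614


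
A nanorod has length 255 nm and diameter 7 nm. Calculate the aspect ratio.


Aspect ratio AR = length / diameter
AR = 255 / 7
AR = 36.43

36.43


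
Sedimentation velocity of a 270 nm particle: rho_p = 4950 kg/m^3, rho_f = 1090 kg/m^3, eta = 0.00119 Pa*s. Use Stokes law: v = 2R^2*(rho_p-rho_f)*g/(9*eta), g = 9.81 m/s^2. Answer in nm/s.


Radius R = 270/2 nm = 1.35e-07 m
Density difference = 4950 - 1090 = 3860 kg/m^3
v = 2 * R^2 * (rho_p - rho_f) * g / (9 * eta)
v = 2 * (1.35e-07)^2 * 3860 * 9.81 / (9 * 0.00119)
v = 1.28874e-07 m/s = 128.8737 nm/s

128.8737


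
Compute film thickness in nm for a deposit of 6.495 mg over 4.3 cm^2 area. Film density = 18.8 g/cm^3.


Convert: m = 6.495 mg = 6.4950e-06 kg, A = 4.3 cm^2 = 4.3000e-04 m^2, rho = 18.8 g/cm^3 = 18800 kg/m^3
t = m / (A * rho)
t = 6.4950e-06 / (4.3000e-04 * 18800)
t = 8.0344e-07 m = 803.4 nm

803.4


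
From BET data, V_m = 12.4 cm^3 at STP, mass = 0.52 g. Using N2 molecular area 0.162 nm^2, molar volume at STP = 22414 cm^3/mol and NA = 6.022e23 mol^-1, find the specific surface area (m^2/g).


Number of moles in monolayer = V_m / 22414 = 12.4 / 22414 = 0.00055323
Number of molecules = moles * NA = 0.00055323 * 6.022e23
SA = molecules * sigma / mass
SA = (12.4 / 22414) * 6.022e23 * 0.162e-18 / 0.52
SA = 103.8 m^2/g

103.8


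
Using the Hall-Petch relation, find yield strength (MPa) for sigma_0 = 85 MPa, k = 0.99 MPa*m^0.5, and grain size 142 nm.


d = 142 nm = 1.42e-07 m
sqrt(d) = 0.0003768289
Hall-Petch contribution = k / sqrt(d) = 0.99 / 0.0003768289 = 2627.2 MPa
sigma = sigma_0 + k/sqrt(d) = 85 + 2627.2 = 2712.2 MPa

2712.2


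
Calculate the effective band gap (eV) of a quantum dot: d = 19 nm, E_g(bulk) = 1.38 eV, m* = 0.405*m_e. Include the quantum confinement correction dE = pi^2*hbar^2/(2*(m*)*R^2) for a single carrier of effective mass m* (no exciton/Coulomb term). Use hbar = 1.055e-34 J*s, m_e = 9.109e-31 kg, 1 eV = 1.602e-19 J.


Radius R = 19/2 nm = 9.5e-09 m
Confinement energy dE = pi^2 * hbar^2 / (2 * m_eff * m_e * R^2)
dE = pi^2 * (1.055e-34)^2 / (2 * 0.405 * 9.109e-31 * (9.5e-09)^2) J, divided by 1.602e-19 J/eV
dE = 0.0103 eV
Total band gap = E_g(bulk) + dE = 1.38 + 0.0103 = 1.3903 eV

1.3903


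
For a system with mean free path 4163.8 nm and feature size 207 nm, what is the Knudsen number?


Knudsen number Kn = lambda / L
Kn = 4163.8 / 207
Kn = 20.115

20.115


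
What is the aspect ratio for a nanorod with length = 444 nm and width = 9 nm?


Aspect ratio AR = length / diameter
AR = 444 / 9
AR = 49.33

49.33


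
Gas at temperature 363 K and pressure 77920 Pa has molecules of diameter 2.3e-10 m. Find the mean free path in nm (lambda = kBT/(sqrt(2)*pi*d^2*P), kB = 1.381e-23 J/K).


Mean free path: lambda = kB*T / (sqrt(2) * pi * d^2 * P)
lambda = 1.381e-23 * 363 / (sqrt(2) * pi * (2.3e-10)^2 * 77920)
lambda = 2.73735e-07 m
lambda = 273.74 nm

273.74


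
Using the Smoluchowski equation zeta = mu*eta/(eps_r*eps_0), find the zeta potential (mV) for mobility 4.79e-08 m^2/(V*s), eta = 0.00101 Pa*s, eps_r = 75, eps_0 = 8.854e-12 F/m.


Smoluchowski equation: zeta = mu * eta / (eps_r * eps_0)
zeta = 4.79e-08 * 0.00101 / (75 * 8.854e-12)
zeta = 0.072854 V = 72.85 mV

72.85


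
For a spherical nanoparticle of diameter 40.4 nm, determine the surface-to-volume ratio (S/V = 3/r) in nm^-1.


Radius r = 40.4/2 = 20.2 nm
S/V = 3 / r = 3 / 20.2
S/V = 0.1485 nm^-1

0.1485


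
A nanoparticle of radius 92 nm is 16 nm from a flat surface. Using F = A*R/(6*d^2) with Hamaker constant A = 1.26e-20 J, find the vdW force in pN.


Convert to SI: R = 92 nm = 9.2e-08 m, d = 16 nm = 1.6e-08 m
F = A * R / (6 * d^2)
F = 1.26e-20 * 9.2e-08 / (6 * (1.6e-08)^2)
F = 7.54687e-13 N = 0.755 pN

0.755


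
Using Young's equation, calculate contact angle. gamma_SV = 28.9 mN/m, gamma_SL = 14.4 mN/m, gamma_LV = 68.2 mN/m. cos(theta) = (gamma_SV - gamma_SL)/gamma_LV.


cos(theta) = (gamma_SV - gamma_SL) / gamma_LV
cos(theta) = (28.9 - 14.4) / 68.2
cos(theta) = 0.21261
theta = arccos(0.21261) = 77.72 degrees

77.72


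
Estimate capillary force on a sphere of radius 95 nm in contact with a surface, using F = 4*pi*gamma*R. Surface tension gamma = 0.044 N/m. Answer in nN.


Convert radius: R = 95 nm = 9.5e-08 m
F = 4 * pi * gamma * R
F = 4 * pi * 0.044 * 9.5e-08
F = 5.25274e-08 N = 52.5274 nN

52.5274


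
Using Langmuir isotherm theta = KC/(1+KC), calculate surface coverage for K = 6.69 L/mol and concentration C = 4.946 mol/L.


Langmuir isotherm: theta = K*C / (1 + K*C)
K*C = 6.69 * 4.946 = 33.08874
theta = 33.08874 / (1 + 33.08874) = 33.08874 / 34.08874
theta = 0.9707

0.9707


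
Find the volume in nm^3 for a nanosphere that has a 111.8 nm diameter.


Radius r = 111.8/2 = 55.9 nm
Volume V = (4/3) * pi * r^3
V = (4/3) * pi * (55.9)^3
V = 731684.8 nm^3

731684.8


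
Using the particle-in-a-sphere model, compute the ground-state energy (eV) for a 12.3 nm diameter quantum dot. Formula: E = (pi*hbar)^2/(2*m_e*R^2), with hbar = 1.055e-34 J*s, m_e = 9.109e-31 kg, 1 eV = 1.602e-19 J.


Radius R = 12.3/2 = 6.15 nm = 6.15e-09 m
E = (pi * 1.055e-34)^2 / (2 * 9.109e-31 * (6.15e-09)^2)
E(J) = 1.59424e-21
E = E(J) / 1.602e-19 = 0.01 eV

0.01


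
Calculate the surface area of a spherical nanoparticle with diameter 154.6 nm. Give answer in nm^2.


Radius r = 154.6/2 = 77.3 nm
Surface area SA = 4 * pi * r^2
SA = 4 * pi * (77.3)^2
SA = 75087.71 nm^2

75087.71


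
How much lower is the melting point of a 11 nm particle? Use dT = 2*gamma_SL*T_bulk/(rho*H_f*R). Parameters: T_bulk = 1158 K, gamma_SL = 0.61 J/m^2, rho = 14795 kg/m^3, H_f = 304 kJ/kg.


Radius R = 11/2 = 5.5 nm = 5.5e-09 m
Convert H_f = 304 kJ/kg = 304000 J/kg
dT = 2 * gamma_SL * T_bulk / (rho * H_f * R)
dT = 2 * 0.61 * 1158 / (14795 * 304000 * 5.5e-09)
dT = 57.1 K

57.1


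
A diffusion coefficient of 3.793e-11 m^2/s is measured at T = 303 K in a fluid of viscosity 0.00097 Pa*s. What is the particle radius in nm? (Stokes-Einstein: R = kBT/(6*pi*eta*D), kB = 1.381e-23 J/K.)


Stokes-Einstein: R = kB*T / (6*pi*eta*D)
R = 1.381e-23 * 303 / (6 * pi * 0.00097 * 3.793e-11)
R = 6.03366e-09 m = 6.03 nm

6.03


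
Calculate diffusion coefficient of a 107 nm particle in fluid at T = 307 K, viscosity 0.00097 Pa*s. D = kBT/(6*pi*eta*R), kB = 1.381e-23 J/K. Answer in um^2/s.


Radius R = 107/2 = 53.5 nm = 5.35e-08 m
D = kB*T / (6*pi*eta*R)
D = 1.381e-23 * 307 / (6 * pi * 0.00097 * 5.35e-08)
D = 4.33416e-12 m^2/s = 4.334 um^2/s

4.334


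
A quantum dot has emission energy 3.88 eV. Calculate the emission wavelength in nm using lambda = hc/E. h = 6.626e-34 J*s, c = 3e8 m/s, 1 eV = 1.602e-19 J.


Convert energy: E = 3.88 eV = 3.88 * 1.602e-19 = 6.21576e-19 J
lambda = h*c / E = 6.626e-34 * 3e8 / 6.21576e-19
lambda = 3.198e-07 m = 319.8 nm

319.8


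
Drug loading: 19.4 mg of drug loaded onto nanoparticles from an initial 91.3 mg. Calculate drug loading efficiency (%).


Drug loading efficiency = (drug loaded / drug initial) * 100
DLE = 19.4 / 91.3 * 100
DLE = 0.2125 * 100
DLE = 21.25%

21.25


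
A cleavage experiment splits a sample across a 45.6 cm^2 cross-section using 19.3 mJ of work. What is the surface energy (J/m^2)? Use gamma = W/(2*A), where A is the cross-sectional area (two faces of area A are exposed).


Convert: A = 45.6 cm^2 = 0.00456 m^2, W = 19.3 mJ = 0.0193 J
Cleaving exposes two faces of area A, so total new surface = 2*A and gamma = W / (2*A)
gamma = 0.0193 / (2 * 0.00456)
gamma = 2.116 J/m^2

2.116


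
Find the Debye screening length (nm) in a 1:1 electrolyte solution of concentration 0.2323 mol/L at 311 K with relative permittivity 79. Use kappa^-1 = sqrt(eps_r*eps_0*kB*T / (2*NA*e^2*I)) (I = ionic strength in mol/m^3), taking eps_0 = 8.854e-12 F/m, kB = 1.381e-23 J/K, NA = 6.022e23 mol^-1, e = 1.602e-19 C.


Ionic strength I = 0.2323 * 1^2 * 1000 = 232.3 mol/m^3
kappa^-1 = sqrt(79 * 8.854e-12 * 1.381e-23 * 311 / (2 * 6.022e23 * (1.602e-19)^2 * 232.3))
kappa^-1 = 0.647 nm

0.647


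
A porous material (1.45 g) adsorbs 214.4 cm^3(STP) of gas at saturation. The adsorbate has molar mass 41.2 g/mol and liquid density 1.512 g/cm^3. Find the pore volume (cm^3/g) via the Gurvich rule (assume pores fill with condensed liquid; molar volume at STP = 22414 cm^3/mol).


Moles adsorbed n = V_ads / 22414 = 214.4 / 22414 = 9.565450e-03 mol
Liquid volume V_liq = n * M / rho_liq = 9.565450e-03 * 41.2 / 1.512 = 0.26065 cm^3
Specific pore volume V_pore = V_liq / m_sample = 0.26065 / 1.45
V_pore = 0.1798 cm^3/g

0.1798


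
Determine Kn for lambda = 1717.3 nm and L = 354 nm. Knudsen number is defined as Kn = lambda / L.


Knudsen number Kn = lambda / L
Kn = 1717.3 / 354
Kn = 4.8511

4.8511


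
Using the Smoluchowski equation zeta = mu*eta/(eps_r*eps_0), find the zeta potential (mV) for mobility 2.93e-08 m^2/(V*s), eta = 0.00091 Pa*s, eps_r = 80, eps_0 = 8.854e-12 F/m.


Smoluchowski equation: zeta = mu * eta / (eps_r * eps_0)
zeta = 2.93e-08 * 0.00091 / (80 * 8.854e-12)
zeta = 0.037643 V = 37.64 mV

37.64


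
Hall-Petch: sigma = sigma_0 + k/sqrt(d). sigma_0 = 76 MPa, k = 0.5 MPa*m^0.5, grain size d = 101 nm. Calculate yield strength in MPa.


d = 101 nm = 1.01e-07 m
sqrt(d) = 0.000317805
Hall-Petch contribution = k / sqrt(d) = 0.5 / 0.000317805 = 1573.3 MPa
sigma = sigma_0 + k/sqrt(d) = 76 + 1573.3 = 1649.3 MPa

1649.3


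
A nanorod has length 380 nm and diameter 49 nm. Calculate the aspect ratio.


Aspect ratio AR = length / diameter
AR = 380 / 49
AR = 7.76

7.76


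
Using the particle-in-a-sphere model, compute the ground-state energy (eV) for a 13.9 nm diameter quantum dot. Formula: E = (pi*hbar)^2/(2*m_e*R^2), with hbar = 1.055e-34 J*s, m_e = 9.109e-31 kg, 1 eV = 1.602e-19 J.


Radius R = 13.9/2 = 6.95 nm = 6.95e-09 m
E = (pi * 1.055e-34)^2 / (2 * 9.109e-31 * (6.95e-09)^2)
E(J) = 1.24834e-21
E = E(J) / 1.602e-19 = 0.0078 eV

0.0078


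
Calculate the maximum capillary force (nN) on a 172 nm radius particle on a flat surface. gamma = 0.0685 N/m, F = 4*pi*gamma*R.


Convert radius: R = 172 nm = 1.72e-07 m
F = 4 * pi * gamma * R
F = 4 * pi * 0.0685 * 1.72e-07
F = 1.48057e-07 N = 148.057 nN

148.057


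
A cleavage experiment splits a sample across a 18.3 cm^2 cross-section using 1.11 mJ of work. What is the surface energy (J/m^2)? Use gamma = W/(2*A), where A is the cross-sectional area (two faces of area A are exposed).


Convert: A = 18.3 cm^2 = 0.00183 m^2, W = 1.11 mJ = 0.00111 J
Cleaving exposes two faces of area A, so total new surface = 2*A and gamma = W / (2*A)
gamma = 0.00111 / (2 * 0.00183)
gamma = 0.303 J/m^2

0.303


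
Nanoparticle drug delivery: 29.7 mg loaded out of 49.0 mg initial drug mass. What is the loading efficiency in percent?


Drug loading efficiency = (drug loaded / drug initial) * 100
DLE = 29.7 / 49.0 * 100
DLE = 0.6061 * 100
DLE = 60.61%

60.61


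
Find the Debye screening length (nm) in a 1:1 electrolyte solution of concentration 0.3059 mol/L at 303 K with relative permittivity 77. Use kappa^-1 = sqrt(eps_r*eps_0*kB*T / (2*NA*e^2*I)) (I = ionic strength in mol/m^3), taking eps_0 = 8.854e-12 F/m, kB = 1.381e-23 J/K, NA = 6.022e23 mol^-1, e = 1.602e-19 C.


Ionic strength I = 0.3059 * 1^2 * 1000 = 305.9 mol/m^3
kappa^-1 = sqrt(77 * 8.854e-12 * 1.381e-23 * 303 / (2 * 6.022e23 * (1.602e-19)^2 * 305.9))
kappa^-1 = 0.549 nm

0.549


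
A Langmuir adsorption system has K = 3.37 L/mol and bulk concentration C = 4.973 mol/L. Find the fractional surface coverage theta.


Langmuir isotherm: theta = K*C / (1 + K*C)
K*C = 3.37 * 4.973 = 16.75901
theta = 16.75901 / (1 + 16.75901) = 16.75901 / 17.75901
theta = 0.9437

0.9437


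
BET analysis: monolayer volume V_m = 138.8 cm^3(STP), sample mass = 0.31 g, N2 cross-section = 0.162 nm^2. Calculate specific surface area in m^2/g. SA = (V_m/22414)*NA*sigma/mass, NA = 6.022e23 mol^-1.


Number of moles in monolayer = V_m / 22414 = 138.8 / 22414 = 0.00619256
Number of molecules = moles * NA = 0.00619256 * 6.022e23
SA = molecules * sigma / mass
SA = (138.8 / 22414) * 6.022e23 * 0.162e-18 / 0.31
SA = 1948.8 m^2/g

1948.8


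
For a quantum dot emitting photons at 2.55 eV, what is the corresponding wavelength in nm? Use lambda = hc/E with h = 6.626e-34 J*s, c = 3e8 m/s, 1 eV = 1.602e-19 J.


Convert energy: E = 2.55 eV = 2.55 * 1.602e-19 = 4.0851e-19 J
lambda = h*c / E = 6.626e-34 * 3e8 / 4.0851e-19
lambda = 4.86598e-07 m = 486.6 nm

486.6


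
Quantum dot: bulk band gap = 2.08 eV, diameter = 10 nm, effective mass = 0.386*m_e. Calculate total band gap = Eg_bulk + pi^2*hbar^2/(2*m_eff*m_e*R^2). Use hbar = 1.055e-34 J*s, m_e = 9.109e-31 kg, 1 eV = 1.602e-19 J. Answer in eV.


Radius R = 10/2 nm = 5e-09 m
Confinement energy dE = pi^2 * hbar^2 / (2 * m_eff * m_e * R^2)
dE = pi^2 * (1.055e-34)^2 / (2 * 0.386 * 9.109e-31 * (5e-09)^2) J, divided by 1.602e-19 J/eV
dE = 0.039 eV
Total band gap = E_g(bulk) + dE = 2.08 + 0.039 = 2.119 eV

2.119


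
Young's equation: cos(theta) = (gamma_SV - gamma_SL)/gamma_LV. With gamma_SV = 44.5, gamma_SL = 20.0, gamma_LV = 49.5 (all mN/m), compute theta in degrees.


cos(theta) = (gamma_SV - gamma_SL) / gamma_LV
cos(theta) = (44.5 - 20.0) / 49.5
cos(theta) = 0.494949
theta = arccos(0.494949) = 60.33 degrees

60.33


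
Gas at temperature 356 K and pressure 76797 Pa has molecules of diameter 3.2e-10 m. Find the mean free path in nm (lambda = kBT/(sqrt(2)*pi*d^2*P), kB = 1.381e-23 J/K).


Mean free path: lambda = kB*T / (sqrt(2) * pi * d^2 * P)
lambda = 1.381e-23 * 356 / (sqrt(2) * pi * (3.2e-10)^2 * 76797)
lambda = 1.40713e-07 m
lambda = 140.71 nm

140.71


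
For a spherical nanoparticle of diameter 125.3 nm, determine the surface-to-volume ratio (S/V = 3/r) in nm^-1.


Radius r = 125.3/2 = 62.65 nm
S/V = 3 / r = 3 / 62.65
S/V = 0.0479 nm^-1

0.0479


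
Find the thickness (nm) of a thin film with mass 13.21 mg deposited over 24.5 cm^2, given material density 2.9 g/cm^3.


Convert: m = 13.21 mg = 1.3210e-05 kg, A = 24.5 cm^2 = 2.4500e-03 m^2, rho = 2.9 g/cm^3 = 2900 kg/m^3
t = m / (A * rho)
t = 1.3210e-05 / (2.4500e-03 * 2900)
t = 1.8593e-06 m = 1859.3 nm

1859.3


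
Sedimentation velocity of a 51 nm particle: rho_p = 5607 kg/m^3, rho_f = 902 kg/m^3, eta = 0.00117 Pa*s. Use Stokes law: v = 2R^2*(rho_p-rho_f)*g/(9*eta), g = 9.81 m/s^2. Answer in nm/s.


Radius R = 51/2 nm = 2.55e-08 m
Density difference = 5607 - 902 = 4705 kg/m^3
v = 2 * R^2 * (rho_p - rho_f) * g / (9 * eta)
v = 2 * (2.55e-08)^2 * 4705 * 9.81 / (9 * 0.00117)
v = 5.70047e-09 m/s = 5.7005 nm/s

5.7005


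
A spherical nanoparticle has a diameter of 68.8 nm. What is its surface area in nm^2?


Radius r = 68.8/2 = 34.4 nm
Surface area SA = 4 * pi * r^2
SA = 4 * pi * (34.4)^2
SA = 14870.54 nm^2

14870.54


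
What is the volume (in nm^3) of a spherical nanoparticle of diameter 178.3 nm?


Radius r = 178.3/2 = 89.15 nm
Volume V = (4/3) * pi * r^3
V = (4/3) * pi * (89.15)^3
V = 2967923.15 nm^3

2967923.15


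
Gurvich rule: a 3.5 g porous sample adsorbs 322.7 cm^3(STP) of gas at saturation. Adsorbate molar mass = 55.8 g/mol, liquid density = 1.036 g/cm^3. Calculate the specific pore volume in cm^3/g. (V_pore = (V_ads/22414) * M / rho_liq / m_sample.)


Moles adsorbed n = V_ads / 22414 = 322.7 / 22414 = 1.439725e-02 mol
Liquid volume V_liq = n * M / rho_liq = 1.439725e-02 * 55.8 / 1.036 = 0.77545 cm^3
Specific pore volume V_pore = V_liq / m_sample = 0.77545 / 3.5
V_pore = 0.2216 cm^3/g

0.2216


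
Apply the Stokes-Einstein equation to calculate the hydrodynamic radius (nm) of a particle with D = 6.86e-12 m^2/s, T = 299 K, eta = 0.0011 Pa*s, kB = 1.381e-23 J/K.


Stokes-Einstein: R = kB*T / (6*pi*eta*D)
R = 1.381e-23 * 299 / (6 * pi * 0.0011 * 6.86e-12)
R = 2.903e-08 m = 29.03 nm

29.03


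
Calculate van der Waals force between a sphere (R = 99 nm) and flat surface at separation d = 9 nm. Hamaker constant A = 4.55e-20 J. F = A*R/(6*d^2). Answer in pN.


Convert to SI: R = 99 nm = 9.9e-08 m, d = 9 nm = 9e-09 m
F = A * R / (6 * d^2)
F = 4.55e-20 * 9.9e-08 / (6 * (9e-09)^2)
F = 9.26852e-12 N = 9.269 pN

9.269


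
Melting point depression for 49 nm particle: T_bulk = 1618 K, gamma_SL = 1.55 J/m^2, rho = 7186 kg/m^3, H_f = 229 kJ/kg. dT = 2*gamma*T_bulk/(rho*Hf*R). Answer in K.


Radius R = 49/2 = 24.5 nm = 2.45e-08 m
Convert H_f = 229 kJ/kg = 229000 J/kg
dT = 2 * gamma_SL * T_bulk / (rho * H_f * R)
dT = 2 * 1.55 * 1618 / (7186 * 229000 * 2.45e-08)
dT = 124.4 K

124.4


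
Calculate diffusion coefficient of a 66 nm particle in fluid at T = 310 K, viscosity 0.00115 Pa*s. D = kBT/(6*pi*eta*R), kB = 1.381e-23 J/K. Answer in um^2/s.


Radius R = 66/2 = 33 nm = 3.3e-08 m
D = kB*T / (6*pi*eta*R)
D = 1.381e-23 * 310 / (6 * pi * 0.00115 * 3.3e-08)
D = 5.9847e-12 m^2/s = 5.985 um^2/s

5.985


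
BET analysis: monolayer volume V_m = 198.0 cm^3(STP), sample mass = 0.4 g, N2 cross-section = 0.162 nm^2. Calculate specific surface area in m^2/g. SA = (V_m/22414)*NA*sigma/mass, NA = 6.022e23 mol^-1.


Number of moles in monolayer = V_m / 22414 = 198.0 / 22414 = 0.00883376
Number of molecules = moles * NA = 0.00883376 * 6.022e23
SA = molecules * sigma / mass
SA = (198.0 / 22414) * 6.022e23 * 0.162e-18 / 0.4
SA = 2154.5 m^2/g

2154.5


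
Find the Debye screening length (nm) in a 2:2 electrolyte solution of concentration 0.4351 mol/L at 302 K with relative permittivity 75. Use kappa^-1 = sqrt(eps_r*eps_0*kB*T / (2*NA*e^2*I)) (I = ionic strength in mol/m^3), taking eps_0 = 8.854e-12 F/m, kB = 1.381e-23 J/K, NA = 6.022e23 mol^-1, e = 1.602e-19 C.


Ionic strength I = 0.4351 * 2^2 * 1000 = 1740.4 mol/m^3
kappa^-1 = sqrt(75 * 8.854e-12 * 1.381e-23 * 302 / (2 * 6.022e23 * (1.602e-19)^2 * 1740.4))
kappa^-1 = 0.227 nm

0.227


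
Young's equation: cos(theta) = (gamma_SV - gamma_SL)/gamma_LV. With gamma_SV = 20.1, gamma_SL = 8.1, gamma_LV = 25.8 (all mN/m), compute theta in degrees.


cos(theta) = (gamma_SV - gamma_SL) / gamma_LV
cos(theta) = (20.1 - 8.1) / 25.8
cos(theta) = 0.465116
theta = arccos(0.465116) = 62.28 degrees

62.28


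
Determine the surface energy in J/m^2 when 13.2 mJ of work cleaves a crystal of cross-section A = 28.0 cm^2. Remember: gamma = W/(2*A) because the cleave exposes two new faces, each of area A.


Convert: A = 28.0 cm^2 = 0.0028 m^2, W = 13.2 mJ = 0.0132 J
Cleaving exposes two faces of area A, so total new surface = 2*A and gamma = W / (2*A)
gamma = 0.0132 / (2 * 0.0028)
gamma = 2.357 J/m^2

2.357


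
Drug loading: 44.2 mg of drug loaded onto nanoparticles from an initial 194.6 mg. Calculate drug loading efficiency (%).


Drug loading efficiency = (drug loaded / drug initial) * 100
DLE = 44.2 / 194.6 * 100
DLE = 0.2271 * 100
DLE = 22.71%

22.71


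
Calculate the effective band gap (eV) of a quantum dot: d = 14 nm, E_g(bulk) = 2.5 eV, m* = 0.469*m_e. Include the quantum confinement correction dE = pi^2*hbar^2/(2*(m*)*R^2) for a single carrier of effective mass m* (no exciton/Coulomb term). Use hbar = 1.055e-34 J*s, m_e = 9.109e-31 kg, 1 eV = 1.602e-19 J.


Radius R = 14/2 nm = 7e-09 m
Confinement energy dE = pi^2 * hbar^2 / (2 * m_eff * m_e * R^2)
dE = pi^2 * (1.055e-34)^2 / (2 * 0.469 * 9.109e-31 * (7e-09)^2) J, divided by 1.602e-19 J/eV
dE = 0.0164 eV
Total band gap = E_g(bulk) + dE = 2.5 + 0.0164 = 2.5164 eV

2.5164


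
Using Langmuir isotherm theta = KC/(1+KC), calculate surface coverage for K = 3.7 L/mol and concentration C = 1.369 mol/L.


Langmuir isotherm: theta = K*C / (1 + K*C)
K*C = 3.7 * 1.369 = 5.0653
theta = 5.0653 / (1 + 5.0653) = 5.0653 / 6.0653
theta = 0.8351

0.8351


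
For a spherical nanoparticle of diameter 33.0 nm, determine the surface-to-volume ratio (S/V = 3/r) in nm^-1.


Radius r = 33.0/2 = 16.5 nm
S/V = 3 / r = 3 / 16.5
S/V = 0.1818 nm^-1

0.1818


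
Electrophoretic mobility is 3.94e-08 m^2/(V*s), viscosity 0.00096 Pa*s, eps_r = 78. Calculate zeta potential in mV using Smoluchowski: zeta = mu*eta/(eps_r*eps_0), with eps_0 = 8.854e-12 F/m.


Smoluchowski equation: zeta = mu * eta / (eps_r * eps_0)
zeta = 3.94e-08 * 0.00096 / (78 * 8.854e-12)
zeta = 0.054769 V = 54.77 mV

54.77


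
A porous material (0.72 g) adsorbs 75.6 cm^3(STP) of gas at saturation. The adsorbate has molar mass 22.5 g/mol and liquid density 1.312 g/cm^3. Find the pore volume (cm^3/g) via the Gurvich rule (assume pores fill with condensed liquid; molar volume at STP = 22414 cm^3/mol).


Moles adsorbed n = V_ads / 22414 = 75.6 / 22414 = 3.372892e-03 mol
Liquid volume V_liq = n * M / rho_liq = 3.372892e-03 * 22.5 / 1.312 = 0.05784 cm^3
Specific pore volume V_pore = V_liq / m_sample = 0.05784 / 0.72
V_pore = 0.0803 cm^3/g

0.0803


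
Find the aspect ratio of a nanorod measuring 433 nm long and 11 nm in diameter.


Aspect ratio AR = length / diameter
AR = 433 / 11
AR = 39.36

39.36


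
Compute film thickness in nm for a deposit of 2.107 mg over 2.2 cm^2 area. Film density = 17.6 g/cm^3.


Convert: m = 2.107 mg = 2.1070e-06 kg, A = 2.2 cm^2 = 2.2000e-04 m^2, rho = 17.6 g/cm^3 = 17600 kg/m^3
t = m / (A * rho)
t = 2.1070e-06 / (2.2000e-04 * 17600)
t = 5.4416e-07 m = 544.2 nm

544.2


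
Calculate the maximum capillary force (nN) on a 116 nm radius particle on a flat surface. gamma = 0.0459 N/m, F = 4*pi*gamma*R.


Convert radius: R = 116 nm = 1.16e-07 m
F = 4 * pi * gamma * R
F = 4 * pi * 0.0459 * 1.16e-07
F = 6.69084e-08 N = 66.9084 nN

66.9084


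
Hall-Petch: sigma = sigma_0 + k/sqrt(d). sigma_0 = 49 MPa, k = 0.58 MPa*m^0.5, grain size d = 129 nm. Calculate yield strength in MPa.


d = 129 nm = 1.29e-07 m
sqrt(d) = 0.0003591657
Hall-Petch contribution = k / sqrt(d) = 0.58 / 0.0003591657 = 1614.9 MPa
sigma = sigma_0 + k/sqrt(d) = 49 + 1614.9 = 1663.9 MPa

1663.9


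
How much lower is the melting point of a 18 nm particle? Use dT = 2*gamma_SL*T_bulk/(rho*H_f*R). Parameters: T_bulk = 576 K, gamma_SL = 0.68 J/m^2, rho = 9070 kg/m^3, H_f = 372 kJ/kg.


Radius R = 18/2 = 9 nm = 9e-09 m
Convert H_f = 372 kJ/kg = 372000 J/kg
dT = 2 * gamma_SL * T_bulk / (rho * H_f * R)
dT = 2 * 0.68 * 576 / (9070 * 372000 * 9e-09)
dT = 25.8 K

25.8


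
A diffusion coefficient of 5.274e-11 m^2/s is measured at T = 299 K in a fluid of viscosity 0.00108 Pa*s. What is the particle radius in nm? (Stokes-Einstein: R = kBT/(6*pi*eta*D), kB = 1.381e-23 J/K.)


Stokes-Einstein: R = kB*T / (6*pi*eta*D)
R = 1.381e-23 * 299 / (6 * pi * 0.00108 * 5.274e-11)
R = 3.84592e-09 m = 3.85 nm

3.85


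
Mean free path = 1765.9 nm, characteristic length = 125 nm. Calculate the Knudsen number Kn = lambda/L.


Knudsen number Kn = lambda / L
Kn = 1765.9 / 125
Kn = 14.1272

14.1272


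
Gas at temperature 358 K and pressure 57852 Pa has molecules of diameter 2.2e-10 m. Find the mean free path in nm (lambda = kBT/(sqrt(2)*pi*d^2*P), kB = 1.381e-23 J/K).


Mean free path: lambda = kB*T / (sqrt(2) * pi * d^2 * P)
lambda = 1.381e-23 * 358 / (sqrt(2) * pi * (2.2e-10)^2 * 57852)
lambda = 3.97419e-07 m
lambda = 397.42 nm

397.42


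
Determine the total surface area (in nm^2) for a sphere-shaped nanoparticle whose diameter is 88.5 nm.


Radius r = 88.5/2 = 44.25 nm
Surface area SA = 4 * pi * r^2
SA = 4 * pi * (44.25)^2
SA = 24605.74 nm^2

24605.74


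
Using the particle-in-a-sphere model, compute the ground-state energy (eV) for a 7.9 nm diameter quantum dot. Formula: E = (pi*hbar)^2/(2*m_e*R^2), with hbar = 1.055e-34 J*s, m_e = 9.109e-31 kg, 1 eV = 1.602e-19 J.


Radius R = 7.9/2 = 3.95 nm = 3.95e-09 m
E = (pi * 1.055e-34)^2 / (2 * 9.109e-31 * (3.95e-09)^2)
E(J) = 3.86465e-21
E = E(J) / 1.602e-19 = 0.0241 eV

0.0241


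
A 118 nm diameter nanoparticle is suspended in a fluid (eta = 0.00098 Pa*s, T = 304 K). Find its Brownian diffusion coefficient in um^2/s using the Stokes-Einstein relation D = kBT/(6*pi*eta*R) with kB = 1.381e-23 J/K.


Radius R = 118/2 = 59 nm = 5.9e-08 m
D = kB*T / (6*pi*eta*R)
D = 1.381e-23 * 304 / (6 * pi * 0.00098 * 5.9e-08)
D = 3.85202e-12 m^2/s = 3.852 um^2/s

3.852


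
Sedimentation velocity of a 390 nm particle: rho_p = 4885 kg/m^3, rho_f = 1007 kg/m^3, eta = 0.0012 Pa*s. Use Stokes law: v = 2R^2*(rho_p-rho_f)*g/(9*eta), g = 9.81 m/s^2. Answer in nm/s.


Radius R = 390/2 nm = 1.95e-07 m
Density difference = 4885 - 1007 = 3878 kg/m^3
v = 2 * R^2 * (rho_p - rho_f) * g / (9 * eta)
v = 2 * (1.95e-07)^2 * 3878 * 9.81 / (9 * 0.0012)
v = 2.67887e-07 m/s = 267.8874 nm/s

267.8874


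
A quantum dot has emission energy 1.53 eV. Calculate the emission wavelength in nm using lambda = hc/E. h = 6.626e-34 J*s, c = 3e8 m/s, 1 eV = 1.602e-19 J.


Convert energy: E = 1.53 eV = 1.53 * 1.602e-19 = 2.45106e-19 J
lambda = h*c / E = 6.626e-34 * 3e8 / 2.45106e-19
lambda = 8.10996e-07 m = 811.0 nm

811.0


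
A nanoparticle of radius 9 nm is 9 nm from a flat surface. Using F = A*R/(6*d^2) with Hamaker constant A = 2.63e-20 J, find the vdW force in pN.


Convert to SI: R = 9 nm = 9e-09 m, d = 9 nm = 9e-09 m
F = A * R / (6 * d^2)
F = 2.63e-20 * 9e-09 / (6 * (9e-09)^2)
F = 4.87037e-13 N = 0.487 pN

0.487


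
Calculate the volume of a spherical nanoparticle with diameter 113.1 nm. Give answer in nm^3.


Radius r = 113.1/2 = 56.55 nm
Volume V = (4/3) * pi * r^3
V = (4/3) * pi * (56.55)^3
V = 757506.63 nm^3

757506.63


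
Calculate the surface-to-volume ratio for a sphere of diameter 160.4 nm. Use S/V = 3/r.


Radius r = 160.4/2 = 80.2 nm
S/V = 3 / r = 3 / 80.2
S/V = 0.0374 nm^-1

0.0374


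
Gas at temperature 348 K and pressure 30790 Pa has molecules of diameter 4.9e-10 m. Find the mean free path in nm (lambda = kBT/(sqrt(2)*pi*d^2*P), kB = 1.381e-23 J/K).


Mean free path: lambda = kB*T / (sqrt(2) * pi * d^2 * P)
lambda = 1.381e-23 * 348 / (sqrt(2) * pi * (4.9e-10)^2 * 30790)
lambda = 1.46321e-07 m
lambda = 146.32 nm

146.32


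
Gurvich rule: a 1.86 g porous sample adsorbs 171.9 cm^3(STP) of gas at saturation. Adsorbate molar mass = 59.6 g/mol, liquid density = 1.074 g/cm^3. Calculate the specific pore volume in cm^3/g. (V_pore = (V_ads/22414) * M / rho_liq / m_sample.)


Moles adsorbed n = V_ads / 22414 = 171.9 / 22414 = 7.669314e-03 mol
Liquid volume V_liq = n * M / rho_liq = 7.669314e-03 * 59.6 / 1.074 = 0.42560 cm^3
Specific pore volume V_pore = V_liq / m_sample = 0.42560 / 1.86
V_pore = 0.2288 cm^3/g

0.2288


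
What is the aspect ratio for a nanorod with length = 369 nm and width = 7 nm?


Aspect ratio AR = length / diameter
AR = 369 / 7
AR = 52.71

52.71


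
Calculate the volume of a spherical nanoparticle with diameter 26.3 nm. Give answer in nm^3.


Radius r = 26.3/2 = 13.15 nm
Volume V = (4/3) * pi * r^3
V = (4/3) * pi * (13.15)^3
V = 9525.02 nm^3

9525.02


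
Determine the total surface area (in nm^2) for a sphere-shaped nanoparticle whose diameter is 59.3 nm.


Radius r = 59.3/2 = 29.65 nm
Surface area SA = 4 * pi * r^2
SA = 4 * pi * (29.65)^2
SA = 11047.38 nm^2

11047.38


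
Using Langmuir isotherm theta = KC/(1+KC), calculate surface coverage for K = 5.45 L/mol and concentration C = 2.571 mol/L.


Langmuir isotherm: theta = K*C / (1 + K*C)
K*C = 5.45 * 2.571 = 14.01195
theta = 14.01195 / (1 + 14.01195) = 14.01195 / 15.01195
theta = 0.9334

0.9334


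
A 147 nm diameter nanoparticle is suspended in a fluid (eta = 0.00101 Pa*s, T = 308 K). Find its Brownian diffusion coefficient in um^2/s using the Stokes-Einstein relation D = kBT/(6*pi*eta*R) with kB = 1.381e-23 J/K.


Radius R = 147/2 = 73.5 nm = 7.35e-08 m
D = kB*T / (6*pi*eta*R)
D = 1.381e-23 * 308 / (6 * pi * 0.00101 * 7.35e-08)
D = 3.03973e-12 m^2/s = 3.04 um^2/s

3.04


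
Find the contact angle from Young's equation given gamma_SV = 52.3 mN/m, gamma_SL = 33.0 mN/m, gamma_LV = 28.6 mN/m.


cos(theta) = (gamma_SV - gamma_SL) / gamma_LV
cos(theta) = (52.3 - 33.0) / 28.6
cos(theta) = 0.674825
theta = arccos(0.674825) = 47.56 degrees

47.56


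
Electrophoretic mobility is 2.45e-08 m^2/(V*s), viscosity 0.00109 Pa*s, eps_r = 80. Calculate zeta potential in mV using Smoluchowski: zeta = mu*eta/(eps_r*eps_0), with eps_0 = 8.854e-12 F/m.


Smoluchowski equation: zeta = mu * eta / (eps_r * eps_0)
zeta = 2.45e-08 * 0.00109 / (80 * 8.854e-12)
zeta = 0.037702 V = 37.7 mV

37.7


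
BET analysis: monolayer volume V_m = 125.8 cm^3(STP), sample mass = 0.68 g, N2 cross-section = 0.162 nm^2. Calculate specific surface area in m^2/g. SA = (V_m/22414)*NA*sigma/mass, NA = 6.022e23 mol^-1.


Number of moles in monolayer = V_m / 22414 = 125.8 / 22414 = 0.00561256
Number of molecules = moles * NA = 0.00561256 * 6.022e23
SA = molecules * sigma / mass
SA = (125.8 / 22414) * 6.022e23 * 0.162e-18 / 0.68
SA = 805.2 m^2/g

805.2


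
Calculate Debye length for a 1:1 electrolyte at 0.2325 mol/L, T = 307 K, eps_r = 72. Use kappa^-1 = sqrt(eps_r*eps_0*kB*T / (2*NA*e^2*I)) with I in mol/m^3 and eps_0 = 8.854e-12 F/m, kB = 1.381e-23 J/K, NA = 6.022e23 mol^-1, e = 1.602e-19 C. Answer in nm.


Ionic strength I = 0.2325 * 1^2 * 1000 = 232.5 mol/m^3
kappa^-1 = sqrt(72 * 8.854e-12 * 1.381e-23 * 307 / (2 * 6.022e23 * (1.602e-19)^2 * 232.5))
kappa^-1 = 0.613 nm

0.613


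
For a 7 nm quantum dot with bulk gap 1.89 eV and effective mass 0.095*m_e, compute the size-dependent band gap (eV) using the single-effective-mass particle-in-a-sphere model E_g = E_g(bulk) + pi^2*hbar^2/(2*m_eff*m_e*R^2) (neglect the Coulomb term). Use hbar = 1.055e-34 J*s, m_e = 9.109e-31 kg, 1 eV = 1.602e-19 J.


Radius R = 7/2 nm = 3.5e-09 m
Confinement energy dE = pi^2 * hbar^2 / (2 * m_eff * m_e * R^2)
dE = pi^2 * (1.055e-34)^2 / (2 * 0.095 * 9.109e-31 * (3.5e-09)^2) J, divided by 1.602e-19 J/eV
dE = 0.3234 eV
Total band gap = E_g(bulk) + dE = 1.89 + 0.3234 = 2.2134 eV

2.2134


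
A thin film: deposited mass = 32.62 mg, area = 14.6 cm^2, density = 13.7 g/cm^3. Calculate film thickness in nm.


Convert: m = 32.62 mg = 3.2620e-05 kg, A = 14.6 cm^2 = 1.4600e-03 m^2, rho = 13.7 g/cm^3 = 13700 kg/m^3
t = m / (A * rho)
t = 3.2620e-05 / (1.4600e-03 * 13700)
t = 1.6308e-06 m = 1630.8 nm

1630.8


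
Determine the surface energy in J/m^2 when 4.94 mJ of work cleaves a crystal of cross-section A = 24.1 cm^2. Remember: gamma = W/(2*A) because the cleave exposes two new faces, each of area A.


Convert: A = 24.1 cm^2 = 0.00241 m^2, W = 4.94 mJ = 0.00494 J
Cleaving exposes two faces of area A, so total new surface = 2*A and gamma = W / (2*A)
gamma = 0.00494 / (2 * 0.00241)
gamma = 1.025 J/m^2

1.025


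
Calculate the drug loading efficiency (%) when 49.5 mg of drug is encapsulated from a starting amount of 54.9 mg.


Drug loading efficiency = (drug loaded / drug initial) * 100
DLE = 49.5 / 54.9 * 100
DLE = 0.9016 * 100
DLE = 90.16%

90.16


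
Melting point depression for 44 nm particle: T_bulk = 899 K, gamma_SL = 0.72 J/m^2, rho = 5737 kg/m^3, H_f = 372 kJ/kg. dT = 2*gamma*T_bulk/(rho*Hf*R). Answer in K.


Radius R = 44/2 = 22 nm = 2.2e-08 m
Convert H_f = 372 kJ/kg = 372000 J/kg
dT = 2 * gamma_SL * T_bulk / (rho * H_f * R)
dT = 2 * 0.72 * 899 / (5737 * 372000 * 2.2e-08)
dT = 27.6 K

27.6


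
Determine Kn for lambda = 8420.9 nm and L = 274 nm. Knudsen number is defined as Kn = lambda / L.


Knudsen number Kn = lambda / L
Kn = 8420.9 / 274
Kn = 30.7332

30.7332


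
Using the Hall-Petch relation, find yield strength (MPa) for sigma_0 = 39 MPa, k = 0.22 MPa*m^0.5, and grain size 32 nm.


d = 32 nm = 3.2e-08 m
sqrt(d) = 0.0001788854
Hall-Petch contribution = k / sqrt(d) = 0.22 / 0.0001788854 = 1229.8 MPa
sigma = sigma_0 + k/sqrt(d) = 39 + 1229.8 = 1268.8 MPa

1268.8


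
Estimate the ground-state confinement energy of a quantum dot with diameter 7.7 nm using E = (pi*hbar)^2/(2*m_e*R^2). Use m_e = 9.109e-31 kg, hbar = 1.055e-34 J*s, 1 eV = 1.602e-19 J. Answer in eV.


Radius R = 7.7/2 = 3.85 nm = 3.85e-09 m
E = (pi * 1.055e-34)^2 / (2 * 9.109e-31 * (3.85e-09)^2)
E(J) = 4.06801e-21
E = E(J) / 1.602e-19 = 0.0254 eV

0.0254


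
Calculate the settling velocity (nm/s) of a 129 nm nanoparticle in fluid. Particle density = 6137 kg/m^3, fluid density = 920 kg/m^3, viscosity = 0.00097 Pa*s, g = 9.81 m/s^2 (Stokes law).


Radius R = 129/2 nm = 6.45e-08 m
Density difference = 6137 - 920 = 5217 kg/m^3
v = 2 * R^2 * (rho_p - rho_f) * g / (9 * eta)
v = 2 * (6.45e-08)^2 * 5217 * 9.81 / (9 * 0.00097)
v = 4.87781e-08 m/s = 48.7781 nm/s

48.7781


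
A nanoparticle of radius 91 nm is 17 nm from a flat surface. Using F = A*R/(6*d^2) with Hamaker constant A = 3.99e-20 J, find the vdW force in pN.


Convert to SI: R = 91 nm = 9.1e-08 m, d = 17 nm = 1.7e-08 m
F = A * R / (6 * d^2)
F = 3.99e-20 * 9.1e-08 / (6 * (1.7e-08)^2)
F = 2.09394e-12 N = 2.094 pN

2.094


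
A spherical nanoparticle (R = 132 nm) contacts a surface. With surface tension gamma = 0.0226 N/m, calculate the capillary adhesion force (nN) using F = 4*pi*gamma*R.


Convert radius: R = 132 nm = 1.32e-07 m
F = 4 * pi * gamma * R
F = 4 * pi * 0.0226 * 1.32e-07
F = 3.7488e-08 N = 37.488 nN

37.488


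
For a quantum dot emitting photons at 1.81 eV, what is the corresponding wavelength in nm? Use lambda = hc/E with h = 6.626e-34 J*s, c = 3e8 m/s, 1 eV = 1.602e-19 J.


Convert energy: E = 1.81 eV = 1.81 * 1.602e-19 = 2.89962e-19 J
lambda = h*c / E = 6.626e-34 * 3e8 / 2.89962e-19
lambda = 6.85538e-07 m = 685.5 nm

685.5


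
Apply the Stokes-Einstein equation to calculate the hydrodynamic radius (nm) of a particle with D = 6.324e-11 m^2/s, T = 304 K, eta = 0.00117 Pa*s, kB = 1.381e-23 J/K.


Stokes-Einstein: R = kB*T / (6*pi*eta*D)
R = 1.381e-23 * 304 / (6 * pi * 0.00117 * 6.324e-11)
R = 3.01015e-09 m = 3.01 nm

3.01


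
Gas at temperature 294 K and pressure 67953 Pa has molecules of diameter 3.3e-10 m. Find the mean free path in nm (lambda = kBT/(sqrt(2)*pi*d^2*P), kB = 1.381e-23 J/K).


Mean free path: lambda = kB*T / (sqrt(2) * pi * d^2 * P)
lambda = 1.381e-23 * 294 / (sqrt(2) * pi * (3.3e-10)^2 * 67953)
lambda = 1.23492e-07 m
lambda = 123.49 nm

123.49


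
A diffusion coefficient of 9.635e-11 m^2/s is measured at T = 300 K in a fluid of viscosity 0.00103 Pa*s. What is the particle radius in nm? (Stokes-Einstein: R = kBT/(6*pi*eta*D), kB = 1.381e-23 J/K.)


Stokes-Einstein: R = kB*T / (6*pi*eta*D)
R = 1.381e-23 * 300 / (6 * pi * 0.00103 * 9.635e-11)
R = 2.21475e-09 m = 2.21 nm

2.21


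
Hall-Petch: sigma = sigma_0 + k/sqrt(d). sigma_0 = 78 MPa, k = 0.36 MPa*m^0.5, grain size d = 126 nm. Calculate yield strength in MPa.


d = 126 nm = 1.26e-07 m
sqrt(d) = 0.0003549648
Hall-Petch contribution = k / sqrt(d) = 0.36 / 0.0003549648 = 1014.2 MPa
sigma = sigma_0 + k/sqrt(d) = 78 + 1014.2 = 1092.2 MPa

1092.2


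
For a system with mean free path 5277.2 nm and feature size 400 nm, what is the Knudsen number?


Knudsen number Kn = lambda / L
Kn = 5277.2 / 400
Kn = 13.193

13.193


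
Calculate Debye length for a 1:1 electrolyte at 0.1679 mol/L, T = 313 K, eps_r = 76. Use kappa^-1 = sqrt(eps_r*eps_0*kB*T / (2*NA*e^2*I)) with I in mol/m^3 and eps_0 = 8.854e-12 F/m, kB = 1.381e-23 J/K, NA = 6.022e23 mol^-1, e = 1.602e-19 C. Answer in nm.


Ionic strength I = 0.1679 * 1^2 * 1000 = 167.9 mol/m^3
kappa^-1 = sqrt(76 * 8.854e-12 * 1.381e-23 * 313 / (2 * 6.022e23 * (1.602e-19)^2 * 167.9))
kappa^-1 = 0.749 nm

0.749
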